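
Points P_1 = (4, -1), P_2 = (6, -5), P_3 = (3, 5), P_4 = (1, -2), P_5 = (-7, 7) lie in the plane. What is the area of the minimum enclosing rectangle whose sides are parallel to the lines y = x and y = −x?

112.5

In coordinates u = x + y, v = x − y the rectangle is axis-aligned; the map (x,y)→(u,v) scales areas by 2.
u-values: 3, 1, 8, -1, 0; range = 8 − (-1) = 9.
v-values: 5, 11, -2, 3, -14; range = 11 − (-14) = 25.
Area = (9 × 25) / 2 = 112.5.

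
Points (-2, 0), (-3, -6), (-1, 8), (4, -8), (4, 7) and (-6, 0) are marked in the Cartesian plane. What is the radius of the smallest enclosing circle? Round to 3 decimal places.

8.382

The minimum enclosing circle of a finite set is fixed by two of the points (as a diameter) or three (as a circumcircle).
The farthest pair is (-1, 8)–(4, -8) with squared distance 281. The circle on this segment as diameter has centre (1.5, 0) and r² = 281/4 = 70.25.
Check (-2, 0): distance² to centre = 12.25 ≤ 70.25, so it lies inside.
All remaining points lie in this disk, and no smaller disk contains both endpoints, so this is the minimum enclosing circle.
r = √(70.25) ≈ 8.382.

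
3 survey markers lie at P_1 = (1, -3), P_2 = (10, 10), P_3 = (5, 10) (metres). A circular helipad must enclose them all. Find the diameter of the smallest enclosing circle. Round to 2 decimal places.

15.81

Side lengths²: P_1P_2² = 250, P_1P_3² = 185, P_2P_3² = 25.
Since P_1P_2² = 250 ≥ 185 + 25 = 210, the angle opposite P_1P_2 is not acute, so the smallest enclosing circle has P_1P_2 as diameter.
Centre = midpoint of P_1P_2 = (5.5, 3.5), r² = 250/4 = 62.5.
Diameter = 2r = 2√(62.5) ≈ 15.81.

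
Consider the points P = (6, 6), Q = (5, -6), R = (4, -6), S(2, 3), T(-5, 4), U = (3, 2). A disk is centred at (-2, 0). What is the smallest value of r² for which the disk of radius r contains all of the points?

100

The required radius is the distance from (-2, 0) to the farthest point.
Squared distances: 100, 85, 72, 25, 25, 29.
Maximum is 100, attained at P.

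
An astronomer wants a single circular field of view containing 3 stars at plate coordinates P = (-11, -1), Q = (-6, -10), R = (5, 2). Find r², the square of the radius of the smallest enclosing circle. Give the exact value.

Side lengths²: PQ² = 106, PR² = 265, QR² = 265.
Since QR² = 265 < 265 + 106 = 371, the triangle is acute, so the smallest enclosing circle is the circumcircle.
Circumcentre = (-2.5, -13/6), r² = 1325/18.

1325/18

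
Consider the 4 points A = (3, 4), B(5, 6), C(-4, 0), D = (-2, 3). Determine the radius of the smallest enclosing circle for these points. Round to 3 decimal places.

5.408

The minimum enclosing circle of a finite set is fixed by two of the points (as a diameter) or three (as a circumcircle).
The farthest pair is B–C with squared distance 117. The circle on this segment as diameter has centre (0.5, 3) and r² = 117/4 = 29.25.
Check A: distance² to centre = 7.25 ≤ 29.25, so it lies inside.
All remaining points lie in this disk, and no smaller disk contains both endpoints, so this is the minimum enclosing circle.
r = √(29.25) ≈ 5.408.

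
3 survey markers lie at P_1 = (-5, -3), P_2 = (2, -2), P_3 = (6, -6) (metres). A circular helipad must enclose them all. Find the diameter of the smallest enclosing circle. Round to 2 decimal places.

Side lengths²: P_1P_2² = 50, P_1P_3² = 130, P_2P_3² = 32.
Since P_1P_3² = 130 ≥ 50 + 32 = 82, the angle opposite P_1P_3 is not acute, so the smallest enclosing circle has P_1P_3 as diameter.
Centre = midpoint of P_1P_3 = (0.5, -4.5), r² = 130/4 = 32.5.
Diameter = 2r = 2√(32.5) ≈ 11.40.

11.40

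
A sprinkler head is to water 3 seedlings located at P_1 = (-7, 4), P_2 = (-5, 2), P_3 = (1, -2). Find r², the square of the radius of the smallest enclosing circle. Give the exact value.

Side lengths²: P_1P_2² = 8, P_1P_3² = 100, P_2P_3² = 52.
Since P_1P_3² = 100 ≥ 52 + 8 = 60, the angle opposite P_1P_3 is not acute, so the smallest enclosing circle has P_1P_3 as diameter.
Centre = midpoint of P_1P_3 = (-3, 1), r² = 100/4 = 25.

25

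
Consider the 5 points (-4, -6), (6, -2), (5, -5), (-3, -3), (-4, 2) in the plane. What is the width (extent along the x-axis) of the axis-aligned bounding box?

max x = 6, min x = -4, so width = 10.

10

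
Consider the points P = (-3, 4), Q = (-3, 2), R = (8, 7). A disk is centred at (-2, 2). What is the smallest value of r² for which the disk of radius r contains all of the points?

The required radius is the distance from (-2, 2) to the farthest point.
Squared distances: 5, 1, 125.
Maximum is 125, attained at R.

125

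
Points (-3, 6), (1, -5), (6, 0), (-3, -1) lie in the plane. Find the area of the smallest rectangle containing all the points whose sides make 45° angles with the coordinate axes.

In coordinates u = x + y, v = x − y the rectangle is axis-aligned; the map (x,y)→(u,v) scales areas by 2.
u-values: 3, -4, 6, -4; range = 6 − (-4) = 10.
v-values: -9, 6, 6, -2; range = 6 − (-9) = 15.
Area = (10 × 15) / 2 = 75.

75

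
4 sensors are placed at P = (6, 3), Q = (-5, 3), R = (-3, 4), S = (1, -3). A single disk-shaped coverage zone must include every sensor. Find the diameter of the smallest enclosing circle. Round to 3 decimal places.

By Welzl's lemma the MEC is supported by two points (diametrically opposite) or three points (on a circumcircle).
The minimum enclosing circle is determined by three boundary points: P, Q, S.
Their circumcentre is (0.5, 2.5) with r² = 30.5.
The farthest remaining point R is at distance² 14.5 ≤ 30.5.
Diameter = 2r = 2√(30.5) ≈ 11.045.

11.045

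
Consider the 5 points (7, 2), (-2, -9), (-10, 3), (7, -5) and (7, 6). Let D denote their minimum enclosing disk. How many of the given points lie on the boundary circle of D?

The minimum enclosing circle is determined by three boundary points: (-2, -9), (-10, 3), (7, 6).
Their circumcentre is (-15/19, 9/19) with r² = 32929/361.
The farthest remaining point (7, -5) is at distance² 32720/361 ≤ 32929/361.
The points at distance exactly r from the centre are (-2, -9), (-10, 3), (7, 6) — 3 points.

3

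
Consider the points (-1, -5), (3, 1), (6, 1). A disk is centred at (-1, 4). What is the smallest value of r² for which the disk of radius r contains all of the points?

81

The required radius is the distance from (-1, 4) to the farthest point.
Squared distances: 81, 25, 58.
Maximum is 81, attained at (-1, -5).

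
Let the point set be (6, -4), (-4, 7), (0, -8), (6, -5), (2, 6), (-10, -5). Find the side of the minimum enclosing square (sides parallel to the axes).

16

The bounding box has width 16 and height 15.
An axis-aligned square enclosing the set must have side ≥ max(width, height).
So the minimum side is max(16, 15) = 16.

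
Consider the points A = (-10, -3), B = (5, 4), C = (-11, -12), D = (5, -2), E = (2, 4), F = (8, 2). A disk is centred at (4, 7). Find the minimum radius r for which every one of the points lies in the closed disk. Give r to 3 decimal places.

24.207

The required radius is the distance from (4, 7) to the farthest point.
Squared distances: 296, 10, 586, 82, 13, 41.
Maximum is 586, attained at C.
r = √586 ≈ 24.207.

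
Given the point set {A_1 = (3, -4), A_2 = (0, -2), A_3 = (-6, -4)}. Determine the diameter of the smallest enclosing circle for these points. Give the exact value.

9

Side lengths²: A_1A_2² = 13, A_1A_3² = 81, A_2A_3² = 40.
Since A_1A_3² = 81 ≥ 40 + 13 = 53, the angle opposite A_1A_3 is not acute, so the smallest enclosing circle has A_1A_3 as diameter.
Centre = midpoint of A_1A_3 = (-1.5, -4), r² = 81/4 = 20.25.
Diameter = 2r = 2√(20.25) = 9.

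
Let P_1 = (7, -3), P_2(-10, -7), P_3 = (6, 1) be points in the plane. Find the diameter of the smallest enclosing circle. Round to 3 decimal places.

Side lengths²: P_1P_2² = 305, P_1P_3² = 17, P_2P_3² = 320.
Since P_2P_3² = 320 < 305 + 17 = 322, the triangle is acute, so the smallest enclosing circle is the circumcircle.
Circumcentre = (-35/18, -28/9), r² = 25925/324.
Diameter = 2r = 2√(25925/324) ≈ 17.890.

17.890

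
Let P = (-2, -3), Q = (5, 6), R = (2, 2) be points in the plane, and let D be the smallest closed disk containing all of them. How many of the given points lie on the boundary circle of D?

Side lengths²: PQ² = 130, PR² = 41, QR² = 25.
Since PQ² = 130 ≥ 41 + 25 = 66, the angle opposite PQ is not acute, so the smallest enclosing circle has PQ as diameter.
Centre = midpoint of PQ = (1.5, 1.5), r² = 130/4 = 32.5.
The points at distance exactly r from the centre are P, Q — 2 points.

2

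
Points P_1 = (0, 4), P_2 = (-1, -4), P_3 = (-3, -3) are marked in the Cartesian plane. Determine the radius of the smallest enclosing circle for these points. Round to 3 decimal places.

Side lengths²: P_1P_2² = 65, P_1P_3² = 58, P_2P_3² = 5.
Since P_1P_2² = 65 ≥ 58 + 5 = 63, the angle opposite P_1P_2 is not acute, so the smallest enclosing circle has P_1P_2 as diameter.
Centre = midpoint of P_1P_2 = (-0.5, 0), r² = 65/4 = 16.25.
r = √(16.25) ≈ 4.031.

4.031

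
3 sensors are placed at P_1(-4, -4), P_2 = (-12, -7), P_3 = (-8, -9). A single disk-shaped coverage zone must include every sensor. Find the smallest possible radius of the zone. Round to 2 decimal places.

4.27

Side lengths²: P_1P_2² = 73, P_1P_3² = 41, P_2P_3² = 20.
Since P_1P_2² = 73 ≥ 41 + 20 = 61, the angle opposite P_1P_2 is not acute, so the smallest enclosing circle has P_1P_2 as diameter.
Centre = midpoint of P_1P_2 = (-8, -5.5), r² = 73/4 = 18.25.
r = √(18.25) ≈ 4.27.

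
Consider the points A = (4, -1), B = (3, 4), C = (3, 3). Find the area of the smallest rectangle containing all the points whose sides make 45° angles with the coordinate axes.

12

In coordinates u = x + y, v = x − y the rectangle is axis-aligned; the map (x,y)→(u,v) scales areas by 2.
u-values: 3, 7, 6; range = 7 − 3 = 4.
v-values: 5, -1, 0; range = 5 − (-1) = 6.
Area = (4 × 6) / 2 = 12.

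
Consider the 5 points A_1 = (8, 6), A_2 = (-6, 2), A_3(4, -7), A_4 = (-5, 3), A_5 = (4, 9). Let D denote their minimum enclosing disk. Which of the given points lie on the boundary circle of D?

The minimum enclosing circle of a finite set is fixed by two of the points (as a diameter) or three (as a circumcircle).
The minimum enclosing circle is determined by three boundary points: A_2, A_3, A_5.
Their circumcentre is (2.15, 1) with r² = 67.4225.
The farthest remaining point A_1 is at distance² 59.2225 ≤ 67.4225.
The points at distance exactly r from the centre are A_2, A_3, A_5 — 3 points.

A_2, A_3, A_5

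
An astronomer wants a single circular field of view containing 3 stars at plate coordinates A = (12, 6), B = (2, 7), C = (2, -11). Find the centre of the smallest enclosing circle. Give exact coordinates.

Side lengths²: AB² = 101, AC² = 389, BC² = 324.
Since AC² = 389 < 324 + 101 = 425, the triangle is acute, so the smallest enclosing circle is the circumcircle.
Circumcentre = (6.15, -2), r² = 98.2225.
Centre = (6.15, -2).

(6.15, -2)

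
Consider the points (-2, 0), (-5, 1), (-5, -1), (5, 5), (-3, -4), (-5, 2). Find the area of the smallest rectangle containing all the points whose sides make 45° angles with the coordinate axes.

68

In coordinates u = x + y, v = x − y the rectangle is axis-aligned; the map (x,y)→(u,v) scales areas by 2.
u-values: -2, -4, -6, 10, -7, -3; range = 10 − (-7) = 17.
v-values: -2, -6, -4, 0, 1, -7; range = 1 − (-7) = 8.
Area = (17 × 8) / 2 = 68.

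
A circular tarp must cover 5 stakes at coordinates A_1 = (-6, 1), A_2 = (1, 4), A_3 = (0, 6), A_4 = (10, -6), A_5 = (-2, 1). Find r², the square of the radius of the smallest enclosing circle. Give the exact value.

76.25

The farthest pair is A_1–A_4 with squared distance 305. The circle on this segment as diameter has centre (2, -2.5) and r² = 305/4 = 76.25.
Check A_2: distance² to centre = 43.25 ≤ 76.25, so it lies inside.
All remaining points lie in this disk, and no smaller disk contains both endpoints, so this is the minimum enclosing circle.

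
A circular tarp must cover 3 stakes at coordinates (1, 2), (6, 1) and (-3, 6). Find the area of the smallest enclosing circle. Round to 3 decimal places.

Call the three points A, B, C in the order given.
Side lengths²: AB² = 26, AC² = 32, BC² = 106.
Since BC² = 106 ≥ 32 + 26 = 58, the angle opposite BC is not acute, so the smallest enclosing circle has BC as diameter.
Centre = midpoint of BC = (1.5, 3.5), r² = 106/4 = 26.5.
Area = π·r² = π·26.5 ≈ 83.252.

83.252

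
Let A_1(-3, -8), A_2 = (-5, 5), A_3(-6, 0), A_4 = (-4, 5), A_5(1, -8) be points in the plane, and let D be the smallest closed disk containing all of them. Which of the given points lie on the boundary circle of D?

The minimum enclosing circle of a finite set is fixed by two of the points (as a diameter) or three (as a circumcircle).
The farthest pair is A_2–A_5 with squared distance 205. The circle on this segment as diameter has centre (-2, -1.5) and r² = 205/4 = 51.25.
Check A_1: distance² to centre = 43.25 ≤ 51.25, so it lies inside.
All remaining points lie in this disk, and no smaller disk contains both endpoints, so this is the minimum enclosing circle.
The points at distance exactly r from the centre are A_2, A_5 — 2 points.

A_2, A_5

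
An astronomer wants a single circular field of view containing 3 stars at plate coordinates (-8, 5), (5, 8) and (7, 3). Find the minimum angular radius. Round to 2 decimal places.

7.57

Call the three points A, B, C in the order given.
Side lengths²: AB² = 178, AC² = 229, BC² = 29.
Since AC² = 229 ≥ 178 + 29 = 207, the angle opposite AC is not acute, so the smallest enclosing circle has AC as diameter.
Centre = midpoint of AC = (-0.5, 4), r² = 229/4 = 57.25.
r = √(57.25) ≈ 7.57.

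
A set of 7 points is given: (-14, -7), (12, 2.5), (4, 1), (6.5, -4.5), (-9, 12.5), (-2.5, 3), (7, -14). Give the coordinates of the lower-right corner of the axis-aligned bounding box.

x-range [-14, 12], y-range [-14, 12.5].
The lower-right corner is (12, -14).

(12, -14)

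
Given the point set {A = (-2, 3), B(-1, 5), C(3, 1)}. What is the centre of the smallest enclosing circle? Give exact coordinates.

(5/6, 17/6)

Side lengths²: AB² = 5, AC² = 29, BC² = 32.
Since BC² = 32 < 29 + 5 = 34, the triangle is acute, so the smallest enclosing circle is the circumcircle.
Circumcentre = (5/6, 17/6), r² = 145/18.
Centre = (5/6, 17/6).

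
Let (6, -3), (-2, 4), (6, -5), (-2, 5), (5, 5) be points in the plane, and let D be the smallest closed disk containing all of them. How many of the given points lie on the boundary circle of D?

2

The farthest pair is (6, -5)–(-2, 5) with squared distance 164. The circle on this segment as diameter has centre (2, 0) and r² = 164/4 = 41.
Check (6, -3): distance² to centre = 25 ≤ 41, so it lies inside.
All remaining points lie in this disk, and no smaller disk contains both endpoints, so this is the minimum enclosing circle.
The points at distance exactly r from the centre are (6, -5), (-2, 5) — 2 points.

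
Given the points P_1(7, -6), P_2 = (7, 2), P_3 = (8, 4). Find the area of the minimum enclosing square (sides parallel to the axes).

100

The bounding box has width 1 and height 10.
An axis-aligned square enclosing the set must have side ≥ max(width, height).
So the minimum side is max(1, 10) = 10.
Area = 10² = 100.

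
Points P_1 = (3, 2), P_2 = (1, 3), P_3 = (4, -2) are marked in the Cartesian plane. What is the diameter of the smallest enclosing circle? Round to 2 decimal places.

5.83

Side lengths²: P_1P_2² = 5, P_1P_3² = 17, P_2P_3² = 34.
Since P_2P_3² = 34 ≥ 17 + 5 = 22, the angle opposite P_2P_3 is not acute, so the smallest enclosing circle has P_2P_3 as diameter.
Centre = midpoint of P_2P_3 = (2.5, 0.5), r² = 34/4 = 8.5.
Diameter = 2r = 2√(8.5) ≈ 5.83.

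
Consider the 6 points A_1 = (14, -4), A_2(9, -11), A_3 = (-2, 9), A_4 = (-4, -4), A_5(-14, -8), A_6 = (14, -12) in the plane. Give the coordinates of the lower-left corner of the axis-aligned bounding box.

(-14, -12)

x-range [-14, 14], y-range [-12, 9].
The lower-left corner is (-14, -12).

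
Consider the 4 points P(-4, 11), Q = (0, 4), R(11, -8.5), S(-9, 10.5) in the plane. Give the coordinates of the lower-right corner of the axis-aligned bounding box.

x-range [-9, 11], y-range [-8.5, 11].
The lower-right corner is (11, -8.5).

(11, -8.5)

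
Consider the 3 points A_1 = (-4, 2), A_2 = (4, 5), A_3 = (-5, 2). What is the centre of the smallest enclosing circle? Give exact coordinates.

(-0.5, 3.5)

Side lengths²: A_1A_2² = 73, A_1A_3² = 1, A_2A_3² = 90.
Since A_2A_3² = 90 ≥ 73 + 1 = 74, the angle opposite A_2A_3 is not acute, so the smallest enclosing circle has A_2A_3 as diameter.
Centre = midpoint of A_2A_3 = (-0.5, 3.5), r² = 90/4 = 22.5.
Centre = (-0.5, 3.5).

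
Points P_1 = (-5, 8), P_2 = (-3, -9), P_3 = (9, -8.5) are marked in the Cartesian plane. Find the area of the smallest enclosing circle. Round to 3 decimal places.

Side lengths²: P_1P_2² = 293, P_1P_3² = 468.25, P_2P_3² = 144.25.
Since P_1P_3² = 468.25 ≥ 293 + 144.25 = 437.25, the angle opposite P_1P_3 is not acute, so the smallest enclosing circle has P_1P_3 as diameter.
Centre = midpoint of P_1P_3 = (2, -0.25), r² = 468.25/4 = 117.0625.
Area = π·r² = π·117.0625 ≈ 367.763.

367.763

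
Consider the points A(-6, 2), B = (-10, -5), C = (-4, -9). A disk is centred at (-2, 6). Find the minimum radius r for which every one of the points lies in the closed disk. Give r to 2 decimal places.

15.13

The required radius is the distance from (-2, 6) to the farthest point.
Squared distances: 32, 185, 229.
Maximum is 229, attained at C.
r = √229 ≈ 15.13.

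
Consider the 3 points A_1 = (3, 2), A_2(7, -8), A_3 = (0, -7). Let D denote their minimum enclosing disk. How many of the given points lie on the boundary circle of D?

Side lengths²: A_1A_2² = 116, A_1A_3² = 90, A_2A_3² = 50.
Since A_1A_2² = 116 < 90 + 50 = 140, the triangle is acute, so the smallest enclosing circle is the circumcircle.
Circumcentre = (45/11, -37/11), r² = 3625/121.
The points at distance exactly r from the centre are A_1, A_2, A_3 — 3 points.

3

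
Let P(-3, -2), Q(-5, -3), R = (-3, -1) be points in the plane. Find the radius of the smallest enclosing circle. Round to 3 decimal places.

Side lengths²: PQ² = 5, PR² = 1, QR² = 8.
Since QR² = 8 ≥ 5 + 1 = 6, the angle opposite QR is not acute, so the smallest enclosing circle has QR as diameter.
Centre = midpoint of QR = (-4, -2), r² = 8/4 = 2.
r = √2 ≈ 1.414.

1.414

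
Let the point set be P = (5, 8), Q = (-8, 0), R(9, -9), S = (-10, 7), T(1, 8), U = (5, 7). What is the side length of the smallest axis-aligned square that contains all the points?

The bounding box has width 19 and height 17.
An axis-aligned square enclosing the set must have side ≥ max(width, height).
So the minimum side is max(19, 17) = 19.

19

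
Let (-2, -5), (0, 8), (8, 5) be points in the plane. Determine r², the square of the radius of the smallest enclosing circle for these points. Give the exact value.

Call the three points A, B, C in the order given.
Side lengths²: AB² = 173, AC² = 200, BC² = 73.
Since AC² = 200 < 173 + 73 = 246, the triangle is acute, so the smallest enclosing circle is the circumcircle.
Circumcentre = (43/22, 23/22), r² = 12629/242.

12629/242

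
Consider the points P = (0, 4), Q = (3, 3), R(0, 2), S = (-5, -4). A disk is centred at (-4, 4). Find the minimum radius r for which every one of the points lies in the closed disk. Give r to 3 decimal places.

The required radius is the distance from (-4, 4) to the farthest point.
Squared distances: 16, 50, 20, 65.
Maximum is 65, attained at S.
r = √65 ≈ 8.062.

8.062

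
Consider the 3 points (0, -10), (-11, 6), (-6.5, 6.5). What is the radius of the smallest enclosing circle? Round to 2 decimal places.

Call the three points A, B, C in the order given.
Side lengths²: AB² = 377, AC² = 314.5, BC² = 20.5.
Since AB² = 377 ≥ 314.5 + 20.5 = 335, the angle opposite AB is not acute, so the smallest enclosing circle has AB as diameter.
Centre = midpoint of AB = (-5.5, -2), r² = 377/4 = 94.25.
r = √(94.25) ≈ 9.71.

9.71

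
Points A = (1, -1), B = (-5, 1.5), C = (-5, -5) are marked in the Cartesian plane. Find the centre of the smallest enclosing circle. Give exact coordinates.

Side lengths²: AB² = 42.25, AC² = 52, BC² = 42.25.
Since AC² = 52 < 42.25 + 42.25 = 84.5, the triangle is acute, so the smallest enclosing circle is the circumcircle.
Circumcentre = (-17/6, -1.75), r² = 2197/144.
Centre = (-17/6, -1.75).

(-17/6, -1.75)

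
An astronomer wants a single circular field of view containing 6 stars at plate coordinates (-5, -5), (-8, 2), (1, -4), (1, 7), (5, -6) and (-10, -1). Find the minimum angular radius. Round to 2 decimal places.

The minimum enclosing circle of a finite set is fixed by two of the points (as a diameter) or three (as a circumcircle).
The minimum enclosing circle is determined by three boundary points: (1, 7), (5, -6), (-10, -1).
Their circumcentre is (-23/14, -13/14) with r² = 6845/98.
The farthest remaining point (-8, 2) is at distance² 4801/98 ≤ 6845/98.
r = √(6845/98) ≈ 8.36.

8.36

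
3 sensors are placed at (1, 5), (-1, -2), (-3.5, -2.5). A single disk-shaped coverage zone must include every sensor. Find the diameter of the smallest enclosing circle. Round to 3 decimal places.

8.746

Call the three points A, B, C in the order given.
Side lengths²: AB² = 53, AC² = 76.5, BC² = 6.5.
Since AC² = 76.5 ≥ 53 + 6.5 = 59.5, the angle opposite AC is not acute, so the smallest enclosing circle has AC as diameter.
Centre = midpoint of AC = (-1.25, 1.25), r² = 76.5/4 = 19.125.
Diameter = 2r = 2√(19.125) ≈ 8.746.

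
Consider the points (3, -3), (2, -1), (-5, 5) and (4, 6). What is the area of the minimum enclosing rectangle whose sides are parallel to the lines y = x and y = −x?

In coordinates u = x + y, v = x − y the rectangle is axis-aligned; the map (x,y)→(u,v) scales areas by 2.
u-values: 0, 1, 0, 10; range = 10 − 0 = 10.
v-values: 6, 3, -10, -2; range = 6 − (-10) = 16.
Area = (10 × 16) / 2 = 80.

80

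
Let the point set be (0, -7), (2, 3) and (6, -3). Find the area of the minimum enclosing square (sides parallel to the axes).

100

The bounding box has width 6 and height 10.
An axis-aligned square enclosing the set must have side ≥ max(width, height).
So the minimum side is max(6, 10) = 10.
Area = 10² = 100.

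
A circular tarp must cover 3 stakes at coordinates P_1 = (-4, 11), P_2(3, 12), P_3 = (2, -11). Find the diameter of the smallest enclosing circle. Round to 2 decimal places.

23.20

Side lengths²: P_1P_2² = 50, P_1P_3² = 520, P_2P_3² = 530.
Since P_2P_3² = 530 < 520 + 50 = 570, the triangle is acute, so the smallest enclosing circle is the circumcircle.
Circumcentre = (1.0625, 0.5625), r² = 134.5703125.
Diameter = 2r = 2√(134.5703125) ≈ 23.20.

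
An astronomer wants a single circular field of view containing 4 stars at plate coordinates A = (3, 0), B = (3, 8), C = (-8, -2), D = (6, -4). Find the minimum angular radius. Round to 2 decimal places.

The minimum enclosing circle of a finite set is fixed by two of the points (as a diameter) or three (as a circumcircle).
The minimum enclosing circle is determined by three boundary points: B, C, D.
Their circumcentre is (-25/54, 41/54) with r² = 93925/1458.
The farthest remaining point A is at distance² 18325/1458 ≤ 93925/1458.
r = √(93925/1458) ≈ 8.03.

8.03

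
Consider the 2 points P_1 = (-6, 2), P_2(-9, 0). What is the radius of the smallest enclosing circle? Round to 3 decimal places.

1.803

The smallest circle enclosing two points has them as diameter endpoints.
Centre = midpoint = (-7.5, 1); r² = |P_1P_2|²/4 = 13/4 = 3.25.
r = √(3.25) ≈ 1.803.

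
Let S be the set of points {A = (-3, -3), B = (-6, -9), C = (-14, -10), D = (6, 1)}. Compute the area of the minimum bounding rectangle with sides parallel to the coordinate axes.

220

x ranges over [-14, 6], width 20.
y ranges over [-10, 1], height 11.
Area = 20 × 11 = 220.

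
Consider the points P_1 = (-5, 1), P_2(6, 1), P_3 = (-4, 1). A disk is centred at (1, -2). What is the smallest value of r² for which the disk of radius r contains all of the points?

45

The required radius is the distance from (1, -2) to the farthest point.
Squared distances: 45, 34, 34.
Maximum is 45, attained at P_1.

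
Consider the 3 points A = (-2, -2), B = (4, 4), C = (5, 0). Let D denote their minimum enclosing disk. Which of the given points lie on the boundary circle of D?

A, B

Side lengths²: AB² = 72, AC² = 53, BC² = 17.
Since AB² = 72 ≥ 53 + 17 = 70, the angle opposite AB is not acute, so the smallest enclosing circle has AB as diameter.
Centre = midpoint of AB = (1, 1), r² = 72/4 = 18.
The points at distance exactly r from the centre are A, B — 2 points.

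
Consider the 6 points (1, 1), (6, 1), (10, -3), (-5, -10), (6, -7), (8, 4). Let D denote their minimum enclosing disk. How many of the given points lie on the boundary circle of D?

The minimum enclosing circle of a finite set is fixed by two of the points (as a diameter) or three (as a circumcircle).
The farthest pair is (-5, -10)–(8, 4) with squared distance 365. The circle on this segment as diameter has centre (1.5, -3) and r² = 365/4 = 91.25.
Check (1, 1): distance² to centre = 16.25 ≤ 91.25, so it lies inside.
All remaining points lie in this disk, and no smaller disk contains both endpoints, so this is the minimum enclosing circle.
The points at distance exactly r from the centre are (-5, -10), (8, 4) — 2 points.

2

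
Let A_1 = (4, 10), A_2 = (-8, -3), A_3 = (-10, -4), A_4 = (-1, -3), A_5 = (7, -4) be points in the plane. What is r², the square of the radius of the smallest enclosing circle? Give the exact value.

By Welzl's lemma the MEC is supported by two points (diametrically opposite) or three points (on a circumcircle).
The minimum enclosing circle is determined by three boundary points: A_1, A_3, A_5.
Their circumcentre is (-1.5, 1.5) with r² = 102.5.
The farthest remaining point A_2 is at distance² 62.5 ≤ 102.5.

102.5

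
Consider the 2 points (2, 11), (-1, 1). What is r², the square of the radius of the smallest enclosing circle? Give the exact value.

The smallest circle enclosing two points has them as diameter endpoints.
Centre = midpoint = (0.5, 6); r² = |(2, 11)−(-1, 1)|²/4 = 109/4 = 27.25.

27.25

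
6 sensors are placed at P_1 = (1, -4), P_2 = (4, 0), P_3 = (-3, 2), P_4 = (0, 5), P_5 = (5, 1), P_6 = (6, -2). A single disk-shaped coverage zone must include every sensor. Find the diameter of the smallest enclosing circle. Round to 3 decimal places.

9.878

The minimum enclosing circle of a finite set is fixed by two of the points (as a diameter) or three (as a circumcircle).
The minimum enclosing circle is determined by three boundary points: P_3, P_4, P_6.
Their circumcentre is (43/26, 9/26) with r² = 8245/338.
The farthest remaining point P_1 is at distance² 6529/338 ≤ 8245/338.
Diameter = 2r = 2√(8245/338) ≈ 9.878.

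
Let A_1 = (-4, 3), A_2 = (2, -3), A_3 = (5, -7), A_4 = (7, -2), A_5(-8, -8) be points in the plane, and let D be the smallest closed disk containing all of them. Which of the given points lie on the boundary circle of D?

A_1, A_4, A_5

A smallest enclosing disk is always determined by at most three of the input points on its boundary.
The minimum enclosing circle is determined by three boundary points: A_1, A_4, A_5.
Their circumcentre is (-69/94, -415/94) with r² = 290029/4418.
The farthest remaining point A_3 is at distance² 174785/4418 ≤ 290029/4418.
The points at distance exactly r from the centre are A_1, A_4, A_5 — 3 points.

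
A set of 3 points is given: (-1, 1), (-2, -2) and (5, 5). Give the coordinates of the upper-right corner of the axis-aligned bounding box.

x-range [-2, 5], y-range [-2, 5].
The upper-right corner is (5, 5).

(5, 5)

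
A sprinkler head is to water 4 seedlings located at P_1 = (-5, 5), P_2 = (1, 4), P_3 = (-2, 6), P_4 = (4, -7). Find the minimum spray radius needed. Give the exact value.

7.5

The minimum enclosing circle of a finite set is fixed by two of the points (as a diameter) or three (as a circumcircle).
The farthest pair is P_1–P_4 with squared distance 225. The circle on this segment as diameter has centre (-0.5, -1) and r² = 225/4 = 56.25.
Check P_2: distance² to centre = 27.25 ≤ 56.25, so it lies inside.
All remaining points lie in this disk, and no smaller disk contains both endpoints, so this is the minimum enclosing circle.
r = √(56.25) = 7.5.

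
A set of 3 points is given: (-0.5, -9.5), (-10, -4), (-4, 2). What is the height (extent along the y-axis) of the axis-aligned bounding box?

max y = 2, min y = -9.5, so height = 11.5.

11.5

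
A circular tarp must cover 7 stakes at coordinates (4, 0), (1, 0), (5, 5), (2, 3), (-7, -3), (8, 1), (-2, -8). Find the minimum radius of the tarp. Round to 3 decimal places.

The minimum enclosing circle of a finite set is fixed by two of the points (as a diameter) or three (as a circumcircle).
The farthest pair is (-7, -3)–(8, 1) with squared distance 241. The circle on this segment as diameter has centre (0.5, -1) and r² = 241/4 = 60.25.
Check (4, 0): distance² to centre = 13.25 ≤ 60.25, so it lies inside.
All remaining points lie in this disk, and no smaller disk contains both endpoints, so this is the minimum enclosing circle.
r = √(60.25) ≈ 7.762.

7.762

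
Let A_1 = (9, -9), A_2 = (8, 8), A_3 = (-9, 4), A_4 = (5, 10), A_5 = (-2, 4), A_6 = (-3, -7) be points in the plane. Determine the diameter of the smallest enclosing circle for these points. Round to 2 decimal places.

22.64

By Welzl's lemma the MEC is supported by two points (diametrically opposite) or three points (on a circumcircle).
The minimum enclosing circle is determined by three boundary points: A_1, A_3, A_4.
Their circumcentre is (1.3, -0.7) with r² = 128.18.
The farthest remaining point A_2 is at distance² 120.58 ≤ 128.18.
Diameter = 2r = 2√(128.18) ≈ 22.64.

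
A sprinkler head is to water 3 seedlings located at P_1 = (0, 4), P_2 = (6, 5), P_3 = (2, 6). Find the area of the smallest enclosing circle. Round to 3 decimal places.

29.060

Side lengths²: P_1P_2² = 37, P_1P_3² = 8, P_2P_3² = 17.
Since P_1P_2² = 37 ≥ 17 + 8 = 25, the angle opposite P_1P_2 is not acute, so the smallest enclosing circle has P_1P_2 as diameter.
Centre = midpoint of P_1P_2 = (3, 4.5), r² = 37/4 = 9.25.
Area = π·r² = π·9.25 ≈ 29.060.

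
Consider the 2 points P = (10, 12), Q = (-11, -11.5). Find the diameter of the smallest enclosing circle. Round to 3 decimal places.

The smallest circle enclosing two points has them as diameter endpoints.
Centre = midpoint = (-0.5, 0.25); r² = |PQ|²/4 = 993.25/4 = 248.3125.
Diameter = 2r = 2√(248.3125) ≈ 31.516.

31.516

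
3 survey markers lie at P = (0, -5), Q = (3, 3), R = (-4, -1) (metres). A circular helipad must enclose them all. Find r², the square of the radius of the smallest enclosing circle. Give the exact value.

4745/242

Side lengths²: PQ² = 73, PR² = 32, QR² = 65.
Since PQ² = 73 < 65 + 32 = 97, the triangle is acute, so the smallest enclosing circle is the circumcircle.
Circumcentre = (9/22, -13/22), r² = 4745/242.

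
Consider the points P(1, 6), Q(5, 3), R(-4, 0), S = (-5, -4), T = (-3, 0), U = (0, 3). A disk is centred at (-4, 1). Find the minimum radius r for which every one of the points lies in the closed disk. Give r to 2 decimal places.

9.22

The required radius is the distance from (-4, 1) to the farthest point.
Squared distances: 50, 85, 1, 26, 2, 20.
Maximum is 85, attained at Q.
r = √85 ≈ 9.22.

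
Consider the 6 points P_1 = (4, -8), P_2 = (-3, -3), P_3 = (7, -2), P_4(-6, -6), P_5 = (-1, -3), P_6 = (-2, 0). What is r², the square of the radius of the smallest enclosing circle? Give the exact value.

A smallest enclosing disk is always determined by at most three of the input points on its boundary.
The farthest pair is P_3–P_4 with squared distance 185. The circle on this segment as diameter has centre (0.5, -4) and r² = 185/4 = 46.25.
Check P_1: distance² to centre = 28.25 ≤ 46.25, so it lies inside.
All remaining points lie in this disk, and no smaller disk contains both endpoints, so this is the minimum enclosing circle.

46.25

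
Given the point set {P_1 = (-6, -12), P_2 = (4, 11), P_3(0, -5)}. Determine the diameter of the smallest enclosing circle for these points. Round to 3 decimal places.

Side lengths²: P_1P_2² = 629, P_1P_3² = 85, P_2P_3² = 272.
Since P_1P_2² = 629 ≥ 272 + 85 = 357, the angle opposite P_1P_2 is not acute, so the smallest enclosing circle has P_1P_2 as diameter.
Centre = midpoint of P_1P_2 = (-1, -0.5), r² = 629/4 = 157.25.
Diameter = 2r = 2√(157.25) ≈ 25.080.

25.080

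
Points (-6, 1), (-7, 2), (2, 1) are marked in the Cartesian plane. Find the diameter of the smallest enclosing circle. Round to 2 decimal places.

Call the three points A, B, C in the order given.
Side lengths²: AB² = 2, AC² = 64, BC² = 82.
Since BC² = 82 ≥ 64 + 2 = 66, the angle opposite BC is not acute, so the smallest enclosing circle has BC as diameter.
Centre = midpoint of BC = (-2.5, 1.5), r² = 82/4 = 20.5.
Diameter = 2r = 2√(20.5) ≈ 9.06.

9.06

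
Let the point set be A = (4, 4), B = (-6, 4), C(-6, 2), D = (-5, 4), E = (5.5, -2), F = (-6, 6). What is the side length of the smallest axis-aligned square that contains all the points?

The bounding box has width 11.5 and height 8.
An axis-aligned square enclosing the set must have side ≥ max(width, height).
So the minimum side is max(11.5, 8) = 11.5.

11.5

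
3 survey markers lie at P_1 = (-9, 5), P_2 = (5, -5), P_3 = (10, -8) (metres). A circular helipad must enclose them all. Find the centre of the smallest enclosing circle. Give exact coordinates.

(0.5, -1.5)

Side lengths²: P_1P_2² = 296, P_1P_3² = 530, P_2P_3² = 34.
Since P_1P_3² = 530 ≥ 296 + 34 = 330, the angle opposite P_1P_3 is not acute, so the smallest enclosing circle has P_1P_3 as diameter.
Centre = midpoint of P_1P_3 = (0.5, -1.5), r² = 530/4 = 132.5.
Centre = (0.5, -1.5).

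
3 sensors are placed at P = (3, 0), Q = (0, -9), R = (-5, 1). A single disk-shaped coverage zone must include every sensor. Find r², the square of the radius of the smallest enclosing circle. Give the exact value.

32.5

Side lengths²: PQ² = 90, PR² = 65, QR² = 125.
Since QR² = 125 < 90 + 65 = 155, the triangle is acute, so the smallest enclosing circle is the circumcircle.
Circumcentre = (-1.5, -3.5), r² = 32.5.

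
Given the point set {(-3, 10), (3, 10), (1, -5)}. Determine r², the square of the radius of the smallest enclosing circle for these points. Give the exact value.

55189/900

Call the three points A, B, C in the order given.
Side lengths²: AB² = 36, AC² = 241, BC² = 229.
Since AC² = 241 < 229 + 36 = 265, the triangle is acute, so the smallest enclosing circle is the circumcircle.
Circumcentre = (0, 83/30), r² = 55189/900.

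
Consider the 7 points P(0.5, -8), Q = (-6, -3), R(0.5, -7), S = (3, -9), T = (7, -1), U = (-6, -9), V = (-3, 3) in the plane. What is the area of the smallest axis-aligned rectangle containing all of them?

156

x ranges over [-6, 7], width 13.
y ranges over [-9, 3], height 12.
Area = 13 × 12 = 156.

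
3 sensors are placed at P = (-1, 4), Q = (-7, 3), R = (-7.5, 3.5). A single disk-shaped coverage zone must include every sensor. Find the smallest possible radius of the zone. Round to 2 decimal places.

Side lengths²: PQ² = 37, PR² = 42.5, QR² = 0.5.
Since PR² = 42.5 ≥ 37 + 0.5 = 37.5, the angle opposite PR is not acute, so the smallest enclosing circle has PR as diameter.
Centre = midpoint of PR = (-4.25, 3.75), r² = 42.5/4 = 10.625.
r = √(10.625) ≈ 3.26.

3.26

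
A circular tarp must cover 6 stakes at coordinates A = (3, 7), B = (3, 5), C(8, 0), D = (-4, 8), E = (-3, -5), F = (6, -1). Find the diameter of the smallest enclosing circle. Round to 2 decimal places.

15.35

The minimum enclosing circle is determined by three boundary points: C, D, E.
Their circumcentre is (20/37, 67/37) with r² = 80665/1369.
The farthest remaining point F is at distance² 51620/1369 ≤ 80665/1369.
Diameter = 2r = 2√(80665/1369) ≈ 15.35.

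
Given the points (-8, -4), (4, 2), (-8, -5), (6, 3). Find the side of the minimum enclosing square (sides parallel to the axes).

The bounding box has width 14 and height 8.
An axis-aligned square enclosing the set must have side ≥ max(width, height).
So the minimum side is max(14, 8) = 14.

14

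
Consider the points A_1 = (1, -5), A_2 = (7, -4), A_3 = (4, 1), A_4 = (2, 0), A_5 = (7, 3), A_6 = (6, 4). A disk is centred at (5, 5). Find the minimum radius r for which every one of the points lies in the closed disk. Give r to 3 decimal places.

The required radius is the distance from (5, 5) to the farthest point.
Squared distances: 116, 85, 17, 34, 8, 2.
Maximum is 116, attained at A_1.
r = √116 ≈ 10.770.

10.770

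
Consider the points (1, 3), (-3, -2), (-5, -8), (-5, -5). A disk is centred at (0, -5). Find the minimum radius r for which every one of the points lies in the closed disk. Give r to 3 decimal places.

8.062

The required radius is the distance from (0, -5) to the farthest point.
Squared distances: 65, 18, 34, 25.
Maximum is 65, attained at (1, 3).
r = √65 ≈ 8.062.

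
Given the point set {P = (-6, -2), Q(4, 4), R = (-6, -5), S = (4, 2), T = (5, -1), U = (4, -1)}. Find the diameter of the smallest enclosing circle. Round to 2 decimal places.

The farthest pair is Q–R with squared distance 181. The circle on this segment as diameter has centre (-1, -0.5) and r² = 181/4 = 45.25.
Check P: distance² to centre = 27.25 ≤ 45.25, so it lies inside.
All remaining points lie in this disk, and no smaller disk contains both endpoints, so this is the minimum enclosing circle.
Diameter = 2r = 2√(45.25) ≈ 13.45.

13.45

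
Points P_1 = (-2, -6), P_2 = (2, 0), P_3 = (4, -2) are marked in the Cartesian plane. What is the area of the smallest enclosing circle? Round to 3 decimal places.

42.474

Side lengths²: P_1P_2² = 52, P_1P_3² = 52, P_2P_3² = 8.
Since P_1P_3² = 52 < 52 + 8 = 60, the triangle is acute, so the smallest enclosing circle is the circumcircle.
Circumcentre = (0.6, -3.4), r² = 13.52.
Area = π·r² = π·13.52 ≈ 42.474.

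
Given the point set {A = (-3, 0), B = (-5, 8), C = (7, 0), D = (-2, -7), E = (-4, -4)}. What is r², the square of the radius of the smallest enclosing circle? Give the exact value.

The minimum enclosing circle of a finite set is fixed by two of the points (as a diameter) or three (as a circumcircle).
The minimum enclosing circle is determined by three boundary points: B, C, D.
Their circumcentre is (-1, 1) with r² = 65.
The farthest remaining point E is at distance² 34 ≤ 65.

65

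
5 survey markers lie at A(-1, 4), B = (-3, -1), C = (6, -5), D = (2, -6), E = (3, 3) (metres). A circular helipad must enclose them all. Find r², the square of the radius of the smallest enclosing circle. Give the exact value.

32.5

The minimum enclosing circle of a finite set is fixed by two of the points (as a diameter) or three (as a circumcircle).
The farthest pair is A–C with squared distance 130. The circle on this segment as diameter has centre (2.5, -0.5) and r² = 130/4 = 32.5.
Check B: distance² to centre = 30.5 ≤ 32.5, so it lies inside.
All remaining points lie in this disk, and no smaller disk contains both endpoints, so this is the minimum enclosing circle.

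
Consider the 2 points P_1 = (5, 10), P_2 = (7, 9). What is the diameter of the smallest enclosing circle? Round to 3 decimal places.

The smallest circle enclosing two points has them as diameter endpoints.
Centre = midpoint = (6, 9.5); r² = |P_1P_2|²/4 = 5/4 = 1.25.
Diameter = 2r = 2√(1.25) ≈ 2.236.

2.236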